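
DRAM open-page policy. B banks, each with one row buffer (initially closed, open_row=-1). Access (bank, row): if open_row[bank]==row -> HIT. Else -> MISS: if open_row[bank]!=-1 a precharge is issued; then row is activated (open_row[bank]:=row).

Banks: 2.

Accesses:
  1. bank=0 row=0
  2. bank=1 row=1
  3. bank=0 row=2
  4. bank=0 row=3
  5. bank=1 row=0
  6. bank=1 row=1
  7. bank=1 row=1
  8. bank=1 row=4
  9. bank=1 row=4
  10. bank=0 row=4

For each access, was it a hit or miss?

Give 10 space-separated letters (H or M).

Answer: M M M M M M H M H M

Derivation:
Acc 1: bank0 row0 -> MISS (open row0); precharges=0
Acc 2: bank1 row1 -> MISS (open row1); precharges=0
Acc 3: bank0 row2 -> MISS (open row2); precharges=1
Acc 4: bank0 row3 -> MISS (open row3); precharges=2
Acc 5: bank1 row0 -> MISS (open row0); precharges=3
Acc 6: bank1 row1 -> MISS (open row1); precharges=4
Acc 7: bank1 row1 -> HIT
Acc 8: bank1 row4 -> MISS (open row4); precharges=5
Acc 9: bank1 row4 -> HIT
Acc 10: bank0 row4 -> MISS (open row4); precharges=6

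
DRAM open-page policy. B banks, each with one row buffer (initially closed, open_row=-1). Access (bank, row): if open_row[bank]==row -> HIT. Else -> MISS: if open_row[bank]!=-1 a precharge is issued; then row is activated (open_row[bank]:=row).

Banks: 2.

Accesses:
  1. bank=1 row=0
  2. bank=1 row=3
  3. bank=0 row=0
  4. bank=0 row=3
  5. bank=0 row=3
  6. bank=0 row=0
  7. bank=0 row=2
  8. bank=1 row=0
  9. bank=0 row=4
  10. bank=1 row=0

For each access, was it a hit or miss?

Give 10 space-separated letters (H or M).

Acc 1: bank1 row0 -> MISS (open row0); precharges=0
Acc 2: bank1 row3 -> MISS (open row3); precharges=1
Acc 3: bank0 row0 -> MISS (open row0); precharges=1
Acc 4: bank0 row3 -> MISS (open row3); precharges=2
Acc 5: bank0 row3 -> HIT
Acc 6: bank0 row0 -> MISS (open row0); precharges=3
Acc 7: bank0 row2 -> MISS (open row2); precharges=4
Acc 8: bank1 row0 -> MISS (open row0); precharges=5
Acc 9: bank0 row4 -> MISS (open row4); precharges=6
Acc 10: bank1 row0 -> HIT

Answer: M M M M H M M M M H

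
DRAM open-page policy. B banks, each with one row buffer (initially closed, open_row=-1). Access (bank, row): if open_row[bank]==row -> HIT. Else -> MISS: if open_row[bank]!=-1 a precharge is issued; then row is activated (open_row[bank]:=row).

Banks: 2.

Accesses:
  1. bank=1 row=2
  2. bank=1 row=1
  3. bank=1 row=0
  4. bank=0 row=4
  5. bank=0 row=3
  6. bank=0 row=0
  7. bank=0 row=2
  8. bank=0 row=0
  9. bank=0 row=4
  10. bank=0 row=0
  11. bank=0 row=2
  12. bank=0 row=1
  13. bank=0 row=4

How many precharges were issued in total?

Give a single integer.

Acc 1: bank1 row2 -> MISS (open row2); precharges=0
Acc 2: bank1 row1 -> MISS (open row1); precharges=1
Acc 3: bank1 row0 -> MISS (open row0); precharges=2
Acc 4: bank0 row4 -> MISS (open row4); precharges=2
Acc 5: bank0 row3 -> MISS (open row3); precharges=3
Acc 6: bank0 row0 -> MISS (open row0); precharges=4
Acc 7: bank0 row2 -> MISS (open row2); precharges=5
Acc 8: bank0 row0 -> MISS (open row0); precharges=6
Acc 9: bank0 row4 -> MISS (open row4); precharges=7
Acc 10: bank0 row0 -> MISS (open row0); precharges=8
Acc 11: bank0 row2 -> MISS (open row2); precharges=9
Acc 12: bank0 row1 -> MISS (open row1); precharges=10
Acc 13: bank0 row4 -> MISS (open row4); precharges=11

Answer: 11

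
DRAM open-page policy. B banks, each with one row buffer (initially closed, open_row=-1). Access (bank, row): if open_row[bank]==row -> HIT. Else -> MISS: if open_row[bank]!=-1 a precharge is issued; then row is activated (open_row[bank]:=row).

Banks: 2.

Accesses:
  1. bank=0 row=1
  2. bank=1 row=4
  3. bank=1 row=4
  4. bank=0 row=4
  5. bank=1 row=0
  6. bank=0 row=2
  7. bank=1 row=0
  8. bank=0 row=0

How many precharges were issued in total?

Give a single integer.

Answer: 4

Derivation:
Acc 1: bank0 row1 -> MISS (open row1); precharges=0
Acc 2: bank1 row4 -> MISS (open row4); precharges=0
Acc 3: bank1 row4 -> HIT
Acc 4: bank0 row4 -> MISS (open row4); precharges=1
Acc 5: bank1 row0 -> MISS (open row0); precharges=2
Acc 6: bank0 row2 -> MISS (open row2); precharges=3
Acc 7: bank1 row0 -> HIT
Acc 8: bank0 row0 -> MISS (open row0); precharges=4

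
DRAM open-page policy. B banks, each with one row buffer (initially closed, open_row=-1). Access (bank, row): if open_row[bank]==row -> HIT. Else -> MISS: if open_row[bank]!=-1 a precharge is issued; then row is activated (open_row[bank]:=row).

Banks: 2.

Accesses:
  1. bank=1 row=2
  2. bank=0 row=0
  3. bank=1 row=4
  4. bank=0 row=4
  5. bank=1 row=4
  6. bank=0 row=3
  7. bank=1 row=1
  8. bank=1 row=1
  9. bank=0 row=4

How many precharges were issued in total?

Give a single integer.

Answer: 5

Derivation:
Acc 1: bank1 row2 -> MISS (open row2); precharges=0
Acc 2: bank0 row0 -> MISS (open row0); precharges=0
Acc 3: bank1 row4 -> MISS (open row4); precharges=1
Acc 4: bank0 row4 -> MISS (open row4); precharges=2
Acc 5: bank1 row4 -> HIT
Acc 6: bank0 row3 -> MISS (open row3); precharges=3
Acc 7: bank1 row1 -> MISS (open row1); precharges=4
Acc 8: bank1 row1 -> HIT
Acc 9: bank0 row4 -> MISS (open row4); precharges=5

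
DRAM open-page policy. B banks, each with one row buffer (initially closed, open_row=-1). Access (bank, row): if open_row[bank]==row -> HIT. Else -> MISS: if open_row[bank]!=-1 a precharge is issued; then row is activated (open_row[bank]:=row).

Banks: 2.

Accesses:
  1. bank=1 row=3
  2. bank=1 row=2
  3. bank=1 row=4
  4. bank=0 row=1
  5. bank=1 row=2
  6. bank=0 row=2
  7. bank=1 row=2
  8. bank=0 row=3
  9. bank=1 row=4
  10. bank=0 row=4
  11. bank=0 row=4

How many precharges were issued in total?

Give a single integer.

Acc 1: bank1 row3 -> MISS (open row3); precharges=0
Acc 2: bank1 row2 -> MISS (open row2); precharges=1
Acc 3: bank1 row4 -> MISS (open row4); precharges=2
Acc 4: bank0 row1 -> MISS (open row1); precharges=2
Acc 5: bank1 row2 -> MISS (open row2); precharges=3
Acc 6: bank0 row2 -> MISS (open row2); precharges=4
Acc 7: bank1 row2 -> HIT
Acc 8: bank0 row3 -> MISS (open row3); precharges=5
Acc 9: bank1 row4 -> MISS (open row4); precharges=6
Acc 10: bank0 row4 -> MISS (open row4); precharges=7
Acc 11: bank0 row4 -> HIT

Answer: 7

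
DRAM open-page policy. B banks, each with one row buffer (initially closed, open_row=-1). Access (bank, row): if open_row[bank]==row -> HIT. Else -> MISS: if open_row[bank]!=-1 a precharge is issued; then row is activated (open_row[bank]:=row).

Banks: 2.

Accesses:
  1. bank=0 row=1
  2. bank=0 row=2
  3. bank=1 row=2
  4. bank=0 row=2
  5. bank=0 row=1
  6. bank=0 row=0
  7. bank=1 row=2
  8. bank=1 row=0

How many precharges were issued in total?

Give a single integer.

Answer: 4

Derivation:
Acc 1: bank0 row1 -> MISS (open row1); precharges=0
Acc 2: bank0 row2 -> MISS (open row2); precharges=1
Acc 3: bank1 row2 -> MISS (open row2); precharges=1
Acc 4: bank0 row2 -> HIT
Acc 5: bank0 row1 -> MISS (open row1); precharges=2
Acc 6: bank0 row0 -> MISS (open row0); precharges=3
Acc 7: bank1 row2 -> HIT
Acc 8: bank1 row0 -> MISS (open row0); precharges=4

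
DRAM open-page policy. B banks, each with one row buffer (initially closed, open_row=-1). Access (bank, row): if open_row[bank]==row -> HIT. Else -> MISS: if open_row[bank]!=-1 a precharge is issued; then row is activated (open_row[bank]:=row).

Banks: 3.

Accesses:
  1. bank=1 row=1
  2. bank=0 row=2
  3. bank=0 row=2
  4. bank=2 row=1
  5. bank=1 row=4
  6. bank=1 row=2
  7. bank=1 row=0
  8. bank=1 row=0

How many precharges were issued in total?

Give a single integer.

Acc 1: bank1 row1 -> MISS (open row1); precharges=0
Acc 2: bank0 row2 -> MISS (open row2); precharges=0
Acc 3: bank0 row2 -> HIT
Acc 4: bank2 row1 -> MISS (open row1); precharges=0
Acc 5: bank1 row4 -> MISS (open row4); precharges=1
Acc 6: bank1 row2 -> MISS (open row2); precharges=2
Acc 7: bank1 row0 -> MISS (open row0); precharges=3
Acc 8: bank1 row0 -> HIT

Answer: 3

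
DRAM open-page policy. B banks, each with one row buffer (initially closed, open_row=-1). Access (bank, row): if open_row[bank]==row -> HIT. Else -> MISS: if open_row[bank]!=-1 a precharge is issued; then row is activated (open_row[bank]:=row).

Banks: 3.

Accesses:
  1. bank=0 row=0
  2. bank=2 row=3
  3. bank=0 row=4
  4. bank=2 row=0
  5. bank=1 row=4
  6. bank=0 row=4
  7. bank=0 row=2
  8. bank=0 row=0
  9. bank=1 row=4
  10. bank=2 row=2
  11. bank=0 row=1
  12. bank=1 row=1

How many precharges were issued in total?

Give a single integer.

Answer: 7

Derivation:
Acc 1: bank0 row0 -> MISS (open row0); precharges=0
Acc 2: bank2 row3 -> MISS (open row3); precharges=0
Acc 3: bank0 row4 -> MISS (open row4); precharges=1
Acc 4: bank2 row0 -> MISS (open row0); precharges=2
Acc 5: bank1 row4 -> MISS (open row4); precharges=2
Acc 6: bank0 row4 -> HIT
Acc 7: bank0 row2 -> MISS (open row2); precharges=3
Acc 8: bank0 row0 -> MISS (open row0); precharges=4
Acc 9: bank1 row4 -> HIT
Acc 10: bank2 row2 -> MISS (open row2); precharges=5
Acc 11: bank0 row1 -> MISS (open row1); precharges=6
Acc 12: bank1 row1 -> MISS (open row1); precharges=7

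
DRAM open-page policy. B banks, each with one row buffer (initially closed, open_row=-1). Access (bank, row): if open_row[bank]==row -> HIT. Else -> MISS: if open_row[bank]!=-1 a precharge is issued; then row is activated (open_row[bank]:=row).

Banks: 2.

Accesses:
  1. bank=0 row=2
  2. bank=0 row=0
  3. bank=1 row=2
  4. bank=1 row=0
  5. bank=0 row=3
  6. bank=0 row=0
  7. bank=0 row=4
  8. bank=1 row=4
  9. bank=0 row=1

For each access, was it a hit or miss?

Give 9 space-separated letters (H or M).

Acc 1: bank0 row2 -> MISS (open row2); precharges=0
Acc 2: bank0 row0 -> MISS (open row0); precharges=1
Acc 3: bank1 row2 -> MISS (open row2); precharges=1
Acc 4: bank1 row0 -> MISS (open row0); precharges=2
Acc 5: bank0 row3 -> MISS (open row3); precharges=3
Acc 6: bank0 row0 -> MISS (open row0); precharges=4
Acc 7: bank0 row4 -> MISS (open row4); precharges=5
Acc 8: bank1 row4 -> MISS (open row4); precharges=6
Acc 9: bank0 row1 -> MISS (open row1); precharges=7

Answer: M M M M M M M M M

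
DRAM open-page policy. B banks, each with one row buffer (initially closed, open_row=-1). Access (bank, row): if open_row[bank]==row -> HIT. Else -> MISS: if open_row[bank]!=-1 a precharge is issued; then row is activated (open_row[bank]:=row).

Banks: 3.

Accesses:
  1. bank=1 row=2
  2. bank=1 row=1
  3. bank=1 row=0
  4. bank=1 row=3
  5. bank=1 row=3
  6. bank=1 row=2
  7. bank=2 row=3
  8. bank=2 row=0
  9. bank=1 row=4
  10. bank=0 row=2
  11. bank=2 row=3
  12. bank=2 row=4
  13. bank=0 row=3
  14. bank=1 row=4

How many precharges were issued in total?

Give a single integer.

Answer: 9

Derivation:
Acc 1: bank1 row2 -> MISS (open row2); precharges=0
Acc 2: bank1 row1 -> MISS (open row1); precharges=1
Acc 3: bank1 row0 -> MISS (open row0); precharges=2
Acc 4: bank1 row3 -> MISS (open row3); precharges=3
Acc 5: bank1 row3 -> HIT
Acc 6: bank1 row2 -> MISS (open row2); precharges=4
Acc 7: bank2 row3 -> MISS (open row3); precharges=4
Acc 8: bank2 row0 -> MISS (open row0); precharges=5
Acc 9: bank1 row4 -> MISS (open row4); precharges=6
Acc 10: bank0 row2 -> MISS (open row2); precharges=6
Acc 11: bank2 row3 -> MISS (open row3); precharges=7
Acc 12: bank2 row4 -> MISS (open row4); precharges=8
Acc 13: bank0 row3 -> MISS (open row3); precharges=9
Acc 14: bank1 row4 -> HIT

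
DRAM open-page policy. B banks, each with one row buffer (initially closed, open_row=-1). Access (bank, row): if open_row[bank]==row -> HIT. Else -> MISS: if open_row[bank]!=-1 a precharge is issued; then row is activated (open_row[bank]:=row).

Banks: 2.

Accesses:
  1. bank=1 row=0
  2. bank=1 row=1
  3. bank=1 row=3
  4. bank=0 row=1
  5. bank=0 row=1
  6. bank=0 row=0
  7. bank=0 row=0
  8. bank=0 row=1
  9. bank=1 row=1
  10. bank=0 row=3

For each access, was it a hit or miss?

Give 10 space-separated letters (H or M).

Acc 1: bank1 row0 -> MISS (open row0); precharges=0
Acc 2: bank1 row1 -> MISS (open row1); precharges=1
Acc 3: bank1 row3 -> MISS (open row3); precharges=2
Acc 4: bank0 row1 -> MISS (open row1); precharges=2
Acc 5: bank0 row1 -> HIT
Acc 6: bank0 row0 -> MISS (open row0); precharges=3
Acc 7: bank0 row0 -> HIT
Acc 8: bank0 row1 -> MISS (open row1); precharges=4
Acc 9: bank1 row1 -> MISS (open row1); precharges=5
Acc 10: bank0 row3 -> MISS (open row3); precharges=6

Answer: M M M M H M H M M M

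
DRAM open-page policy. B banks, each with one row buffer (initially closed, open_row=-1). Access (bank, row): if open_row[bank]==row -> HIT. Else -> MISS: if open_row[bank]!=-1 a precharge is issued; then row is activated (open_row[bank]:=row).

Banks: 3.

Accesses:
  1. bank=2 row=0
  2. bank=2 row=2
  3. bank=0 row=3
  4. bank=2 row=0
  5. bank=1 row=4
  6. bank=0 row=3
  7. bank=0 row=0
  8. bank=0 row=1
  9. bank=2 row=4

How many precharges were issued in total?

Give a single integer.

Acc 1: bank2 row0 -> MISS (open row0); precharges=0
Acc 2: bank2 row2 -> MISS (open row2); precharges=1
Acc 3: bank0 row3 -> MISS (open row3); precharges=1
Acc 4: bank2 row0 -> MISS (open row0); precharges=2
Acc 5: bank1 row4 -> MISS (open row4); precharges=2
Acc 6: bank0 row3 -> HIT
Acc 7: bank0 row0 -> MISS (open row0); precharges=3
Acc 8: bank0 row1 -> MISS (open row1); precharges=4
Acc 9: bank2 row4 -> MISS (open row4); precharges=5

Answer: 5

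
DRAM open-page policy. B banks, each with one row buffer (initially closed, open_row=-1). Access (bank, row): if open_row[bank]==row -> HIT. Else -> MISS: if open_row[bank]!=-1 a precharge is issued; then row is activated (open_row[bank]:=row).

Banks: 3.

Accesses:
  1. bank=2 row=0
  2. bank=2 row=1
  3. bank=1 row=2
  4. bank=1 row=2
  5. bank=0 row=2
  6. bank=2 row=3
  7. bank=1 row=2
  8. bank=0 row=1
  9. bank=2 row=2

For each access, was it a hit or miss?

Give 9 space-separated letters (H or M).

Answer: M M M H M M H M M

Derivation:
Acc 1: bank2 row0 -> MISS (open row0); precharges=0
Acc 2: bank2 row1 -> MISS (open row1); precharges=1
Acc 3: bank1 row2 -> MISS (open row2); precharges=1
Acc 4: bank1 row2 -> HIT
Acc 5: bank0 row2 -> MISS (open row2); precharges=1
Acc 6: bank2 row3 -> MISS (open row3); precharges=2
Acc 7: bank1 row2 -> HIT
Acc 8: bank0 row1 -> MISS (open row1); precharges=3
Acc 9: bank2 row2 -> MISS (open row2); precharges=4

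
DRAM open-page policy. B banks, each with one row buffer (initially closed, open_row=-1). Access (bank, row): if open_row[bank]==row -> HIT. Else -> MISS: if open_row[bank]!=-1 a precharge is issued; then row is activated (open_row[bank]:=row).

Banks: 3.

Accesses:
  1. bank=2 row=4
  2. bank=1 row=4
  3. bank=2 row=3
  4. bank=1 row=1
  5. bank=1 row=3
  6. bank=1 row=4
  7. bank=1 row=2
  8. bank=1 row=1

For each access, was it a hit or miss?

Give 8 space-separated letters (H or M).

Answer: M M M M M M M M

Derivation:
Acc 1: bank2 row4 -> MISS (open row4); precharges=0
Acc 2: bank1 row4 -> MISS (open row4); precharges=0
Acc 3: bank2 row3 -> MISS (open row3); precharges=1
Acc 4: bank1 row1 -> MISS (open row1); precharges=2
Acc 5: bank1 row3 -> MISS (open row3); precharges=3
Acc 6: bank1 row4 -> MISS (open row4); precharges=4
Acc 7: bank1 row2 -> MISS (open row2); precharges=5
Acc 8: bank1 row1 -> MISS (open row1); precharges=6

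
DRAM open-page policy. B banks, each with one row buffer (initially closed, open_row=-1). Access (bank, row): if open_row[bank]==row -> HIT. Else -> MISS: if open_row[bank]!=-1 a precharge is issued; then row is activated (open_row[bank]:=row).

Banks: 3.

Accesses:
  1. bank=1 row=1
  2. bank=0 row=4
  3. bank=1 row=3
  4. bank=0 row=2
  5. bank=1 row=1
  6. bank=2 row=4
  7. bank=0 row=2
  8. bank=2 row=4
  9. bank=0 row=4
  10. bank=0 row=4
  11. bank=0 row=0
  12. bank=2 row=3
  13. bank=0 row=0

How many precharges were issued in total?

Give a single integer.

Acc 1: bank1 row1 -> MISS (open row1); precharges=0
Acc 2: bank0 row4 -> MISS (open row4); precharges=0
Acc 3: bank1 row3 -> MISS (open row3); precharges=1
Acc 4: bank0 row2 -> MISS (open row2); precharges=2
Acc 5: bank1 row1 -> MISS (open row1); precharges=3
Acc 6: bank2 row4 -> MISS (open row4); precharges=3
Acc 7: bank0 row2 -> HIT
Acc 8: bank2 row4 -> HIT
Acc 9: bank0 row4 -> MISS (open row4); precharges=4
Acc 10: bank0 row4 -> HIT
Acc 11: bank0 row0 -> MISS (open row0); precharges=5
Acc 12: bank2 row3 -> MISS (open row3); precharges=6
Acc 13: bank0 row0 -> HIT

Answer: 6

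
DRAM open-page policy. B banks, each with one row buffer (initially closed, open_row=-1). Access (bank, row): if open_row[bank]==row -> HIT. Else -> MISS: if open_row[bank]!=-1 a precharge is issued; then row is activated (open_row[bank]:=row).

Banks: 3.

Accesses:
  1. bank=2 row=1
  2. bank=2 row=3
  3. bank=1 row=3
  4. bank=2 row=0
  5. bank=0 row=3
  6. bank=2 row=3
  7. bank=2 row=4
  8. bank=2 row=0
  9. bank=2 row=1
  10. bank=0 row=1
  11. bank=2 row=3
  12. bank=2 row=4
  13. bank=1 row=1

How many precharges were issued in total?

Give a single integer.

Answer: 10

Derivation:
Acc 1: bank2 row1 -> MISS (open row1); precharges=0
Acc 2: bank2 row3 -> MISS (open row3); precharges=1
Acc 3: bank1 row3 -> MISS (open row3); precharges=1
Acc 4: bank2 row0 -> MISS (open row0); precharges=2
Acc 5: bank0 row3 -> MISS (open row3); precharges=2
Acc 6: bank2 row3 -> MISS (open row3); precharges=3
Acc 7: bank2 row4 -> MISS (open row4); precharges=4
Acc 8: bank2 row0 -> MISS (open row0); precharges=5
Acc 9: bank2 row1 -> MISS (open row1); precharges=6
Acc 10: bank0 row1 -> MISS (open row1); precharges=7
Acc 11: bank2 row3 -> MISS (open row3); precharges=8
Acc 12: bank2 row4 -> MISS (open row4); precharges=9
Acc 13: bank1 row1 -> MISS (open row1); precharges=10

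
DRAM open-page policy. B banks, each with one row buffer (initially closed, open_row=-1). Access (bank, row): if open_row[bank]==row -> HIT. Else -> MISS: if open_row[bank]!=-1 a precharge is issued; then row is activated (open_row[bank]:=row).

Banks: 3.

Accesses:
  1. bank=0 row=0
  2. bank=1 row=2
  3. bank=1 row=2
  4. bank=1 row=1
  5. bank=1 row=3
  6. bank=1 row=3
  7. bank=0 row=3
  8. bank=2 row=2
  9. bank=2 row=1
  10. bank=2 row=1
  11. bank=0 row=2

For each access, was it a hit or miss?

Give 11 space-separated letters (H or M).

Answer: M M H M M H M M M H M

Derivation:
Acc 1: bank0 row0 -> MISS (open row0); precharges=0
Acc 2: bank1 row2 -> MISS (open row2); precharges=0
Acc 3: bank1 row2 -> HIT
Acc 4: bank1 row1 -> MISS (open row1); precharges=1
Acc 5: bank1 row3 -> MISS (open row3); precharges=2
Acc 6: bank1 row3 -> HIT
Acc 7: bank0 row3 -> MISS (open row3); precharges=3
Acc 8: bank2 row2 -> MISS (open row2); precharges=3
Acc 9: bank2 row1 -> MISS (open row1); precharges=4
Acc 10: bank2 row1 -> HIT
Acc 11: bank0 row2 -> MISS (open row2); precharges=5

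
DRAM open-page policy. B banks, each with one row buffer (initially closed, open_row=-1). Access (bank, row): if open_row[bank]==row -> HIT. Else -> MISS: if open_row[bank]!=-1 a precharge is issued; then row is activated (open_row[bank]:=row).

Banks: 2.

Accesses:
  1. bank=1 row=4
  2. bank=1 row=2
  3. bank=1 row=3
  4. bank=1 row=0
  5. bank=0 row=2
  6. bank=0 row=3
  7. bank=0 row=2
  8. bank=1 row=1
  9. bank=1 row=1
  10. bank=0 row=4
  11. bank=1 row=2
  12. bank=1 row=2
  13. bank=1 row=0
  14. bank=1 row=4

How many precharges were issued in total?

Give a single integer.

Answer: 10

Derivation:
Acc 1: bank1 row4 -> MISS (open row4); precharges=0
Acc 2: bank1 row2 -> MISS (open row2); precharges=1
Acc 3: bank1 row3 -> MISS (open row3); precharges=2
Acc 4: bank1 row0 -> MISS (open row0); precharges=3
Acc 5: bank0 row2 -> MISS (open row2); precharges=3
Acc 6: bank0 row3 -> MISS (open row3); precharges=4
Acc 7: bank0 row2 -> MISS (open row2); precharges=5
Acc 8: bank1 row1 -> MISS (open row1); precharges=6
Acc 9: bank1 row1 -> HIT
Acc 10: bank0 row4 -> MISS (open row4); precharges=7
Acc 11: bank1 row2 -> MISS (open row2); precharges=8
Acc 12: bank1 row2 -> HIT
Acc 13: bank1 row0 -> MISS (open row0); precharges=9
Acc 14: bank1 row4 -> MISS (open row4); precharges=10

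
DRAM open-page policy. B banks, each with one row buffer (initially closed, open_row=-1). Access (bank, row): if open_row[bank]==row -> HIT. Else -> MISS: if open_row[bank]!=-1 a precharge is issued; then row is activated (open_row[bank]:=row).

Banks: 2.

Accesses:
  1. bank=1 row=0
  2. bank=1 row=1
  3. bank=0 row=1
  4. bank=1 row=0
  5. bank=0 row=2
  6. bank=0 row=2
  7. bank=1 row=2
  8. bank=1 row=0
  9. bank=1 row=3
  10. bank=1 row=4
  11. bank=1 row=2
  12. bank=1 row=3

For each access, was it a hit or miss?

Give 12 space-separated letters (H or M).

Answer: M M M M M H M M M M M M

Derivation:
Acc 1: bank1 row0 -> MISS (open row0); precharges=0
Acc 2: bank1 row1 -> MISS (open row1); precharges=1
Acc 3: bank0 row1 -> MISS (open row1); precharges=1
Acc 4: bank1 row0 -> MISS (open row0); precharges=2
Acc 5: bank0 row2 -> MISS (open row2); precharges=3
Acc 6: bank0 row2 -> HIT
Acc 7: bank1 row2 -> MISS (open row2); precharges=4
Acc 8: bank1 row0 -> MISS (open row0); precharges=5
Acc 9: bank1 row3 -> MISS (open row3); precharges=6
Acc 10: bank1 row4 -> MISS (open row4); precharges=7
Acc 11: bank1 row2 -> MISS (open row2); precharges=8
Acc 12: bank1 row3 -> MISS (open row3); precharges=9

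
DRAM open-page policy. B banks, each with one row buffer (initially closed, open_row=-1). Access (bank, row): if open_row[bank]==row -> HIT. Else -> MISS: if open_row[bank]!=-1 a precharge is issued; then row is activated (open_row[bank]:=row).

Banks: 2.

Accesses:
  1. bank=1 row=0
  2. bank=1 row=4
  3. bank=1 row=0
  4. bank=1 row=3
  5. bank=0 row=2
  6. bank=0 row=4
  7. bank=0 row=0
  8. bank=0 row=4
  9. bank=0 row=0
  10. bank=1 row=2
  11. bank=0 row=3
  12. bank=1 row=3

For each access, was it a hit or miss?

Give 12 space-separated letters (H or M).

Answer: M M M M M M M M M M M M

Derivation:
Acc 1: bank1 row0 -> MISS (open row0); precharges=0
Acc 2: bank1 row4 -> MISS (open row4); precharges=1
Acc 3: bank1 row0 -> MISS (open row0); precharges=2
Acc 4: bank1 row3 -> MISS (open row3); precharges=3
Acc 5: bank0 row2 -> MISS (open row2); precharges=3
Acc 6: bank0 row4 -> MISS (open row4); precharges=4
Acc 7: bank0 row0 -> MISS (open row0); precharges=5
Acc 8: bank0 row4 -> MISS (open row4); precharges=6
Acc 9: bank0 row0 -> MISS (open row0); precharges=7
Acc 10: bank1 row2 -> MISS (open row2); precharges=8
Acc 11: bank0 row3 -> MISS (open row3); precharges=9
Acc 12: bank1 row3 -> MISS (open row3); precharges=10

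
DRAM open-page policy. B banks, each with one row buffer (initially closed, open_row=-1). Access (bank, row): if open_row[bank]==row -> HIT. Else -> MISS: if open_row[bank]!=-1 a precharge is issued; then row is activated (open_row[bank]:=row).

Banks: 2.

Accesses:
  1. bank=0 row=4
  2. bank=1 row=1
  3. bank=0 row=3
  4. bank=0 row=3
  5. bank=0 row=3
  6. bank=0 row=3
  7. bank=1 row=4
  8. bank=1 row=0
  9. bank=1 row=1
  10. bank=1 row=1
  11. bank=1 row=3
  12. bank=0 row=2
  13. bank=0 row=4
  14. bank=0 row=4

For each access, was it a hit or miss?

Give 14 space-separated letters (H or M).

Acc 1: bank0 row4 -> MISS (open row4); precharges=0
Acc 2: bank1 row1 -> MISS (open row1); precharges=0
Acc 3: bank0 row3 -> MISS (open row3); precharges=1
Acc 4: bank0 row3 -> HIT
Acc 5: bank0 row3 -> HIT
Acc 6: bank0 row3 -> HIT
Acc 7: bank1 row4 -> MISS (open row4); precharges=2
Acc 8: bank1 row0 -> MISS (open row0); precharges=3
Acc 9: bank1 row1 -> MISS (open row1); precharges=4
Acc 10: bank1 row1 -> HIT
Acc 11: bank1 row3 -> MISS (open row3); precharges=5
Acc 12: bank0 row2 -> MISS (open row2); precharges=6
Acc 13: bank0 row4 -> MISS (open row4); precharges=7
Acc 14: bank0 row4 -> HIT

Answer: M M M H H H M M M H M M M H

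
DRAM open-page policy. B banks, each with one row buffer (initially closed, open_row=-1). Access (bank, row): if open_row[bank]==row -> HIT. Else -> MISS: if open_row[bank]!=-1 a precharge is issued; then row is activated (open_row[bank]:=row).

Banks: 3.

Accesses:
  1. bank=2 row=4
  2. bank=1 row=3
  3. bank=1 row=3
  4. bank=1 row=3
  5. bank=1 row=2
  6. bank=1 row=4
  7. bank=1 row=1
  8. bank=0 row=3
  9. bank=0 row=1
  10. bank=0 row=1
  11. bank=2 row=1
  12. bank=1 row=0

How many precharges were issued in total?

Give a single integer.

Answer: 6

Derivation:
Acc 1: bank2 row4 -> MISS (open row4); precharges=0
Acc 2: bank1 row3 -> MISS (open row3); precharges=0
Acc 3: bank1 row3 -> HIT
Acc 4: bank1 row3 -> HIT
Acc 5: bank1 row2 -> MISS (open row2); precharges=1
Acc 6: bank1 row4 -> MISS (open row4); precharges=2
Acc 7: bank1 row1 -> MISS (open row1); precharges=3
Acc 8: bank0 row3 -> MISS (open row3); precharges=3
Acc 9: bank0 row1 -> MISS (open row1); precharges=4
Acc 10: bank0 row1 -> HIT
Acc 11: bank2 row1 -> MISS (open row1); precharges=5
Acc 12: bank1 row0 -> MISS (open row0); precharges=6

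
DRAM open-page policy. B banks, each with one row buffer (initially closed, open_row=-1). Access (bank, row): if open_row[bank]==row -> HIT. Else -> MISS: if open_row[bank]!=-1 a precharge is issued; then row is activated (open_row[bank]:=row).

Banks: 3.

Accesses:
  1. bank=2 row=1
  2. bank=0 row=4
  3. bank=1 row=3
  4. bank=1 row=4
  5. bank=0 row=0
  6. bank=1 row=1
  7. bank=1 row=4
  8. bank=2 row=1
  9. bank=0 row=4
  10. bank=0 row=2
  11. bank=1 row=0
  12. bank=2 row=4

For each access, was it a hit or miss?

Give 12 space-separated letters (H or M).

Answer: M M M M M M M H M M M M

Derivation:
Acc 1: bank2 row1 -> MISS (open row1); precharges=0
Acc 2: bank0 row4 -> MISS (open row4); precharges=0
Acc 3: bank1 row3 -> MISS (open row3); precharges=0
Acc 4: bank1 row4 -> MISS (open row4); precharges=1
Acc 5: bank0 row0 -> MISS (open row0); precharges=2
Acc 6: bank1 row1 -> MISS (open row1); precharges=3
Acc 7: bank1 row4 -> MISS (open row4); precharges=4
Acc 8: bank2 row1 -> HIT
Acc 9: bank0 row4 -> MISS (open row4); precharges=5
Acc 10: bank0 row2 -> MISS (open row2); precharges=6
Acc 11: bank1 row0 -> MISS (open row0); precharges=7
Acc 12: bank2 row4 -> MISS (open row4); precharges=8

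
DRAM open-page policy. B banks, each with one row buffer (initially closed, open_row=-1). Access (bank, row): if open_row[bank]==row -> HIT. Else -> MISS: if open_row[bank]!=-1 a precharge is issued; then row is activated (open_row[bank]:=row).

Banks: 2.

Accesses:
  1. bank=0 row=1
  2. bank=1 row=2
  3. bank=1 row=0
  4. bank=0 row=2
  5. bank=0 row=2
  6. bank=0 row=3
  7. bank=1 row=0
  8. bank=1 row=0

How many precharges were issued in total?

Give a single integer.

Answer: 3

Derivation:
Acc 1: bank0 row1 -> MISS (open row1); precharges=0
Acc 2: bank1 row2 -> MISS (open row2); precharges=0
Acc 3: bank1 row0 -> MISS (open row0); precharges=1
Acc 4: bank0 row2 -> MISS (open row2); precharges=2
Acc 5: bank0 row2 -> HIT
Acc 6: bank0 row3 -> MISS (open row3); precharges=3
Acc 7: bank1 row0 -> HIT
Acc 8: bank1 row0 -> HIT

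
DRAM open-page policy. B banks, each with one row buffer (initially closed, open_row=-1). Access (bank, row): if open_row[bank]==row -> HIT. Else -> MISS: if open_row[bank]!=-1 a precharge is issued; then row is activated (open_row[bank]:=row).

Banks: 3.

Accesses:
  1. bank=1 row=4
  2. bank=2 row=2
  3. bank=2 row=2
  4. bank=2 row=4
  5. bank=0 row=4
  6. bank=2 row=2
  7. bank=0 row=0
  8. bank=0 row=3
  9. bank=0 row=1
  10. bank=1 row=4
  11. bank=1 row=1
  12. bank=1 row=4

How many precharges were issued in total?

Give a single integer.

Answer: 7

Derivation:
Acc 1: bank1 row4 -> MISS (open row4); precharges=0
Acc 2: bank2 row2 -> MISS (open row2); precharges=0
Acc 3: bank2 row2 -> HIT
Acc 4: bank2 row4 -> MISS (open row4); precharges=1
Acc 5: bank0 row4 -> MISS (open row4); precharges=1
Acc 6: bank2 row2 -> MISS (open row2); precharges=2
Acc 7: bank0 row0 -> MISS (open row0); precharges=3
Acc 8: bank0 row3 -> MISS (open row3); precharges=4
Acc 9: bank0 row1 -> MISS (open row1); precharges=5
Acc 10: bank1 row4 -> HIT
Acc 11: bank1 row1 -> MISS (open row1); precharges=6
Acc 12: bank1 row4 -> MISS (open row4); precharges=7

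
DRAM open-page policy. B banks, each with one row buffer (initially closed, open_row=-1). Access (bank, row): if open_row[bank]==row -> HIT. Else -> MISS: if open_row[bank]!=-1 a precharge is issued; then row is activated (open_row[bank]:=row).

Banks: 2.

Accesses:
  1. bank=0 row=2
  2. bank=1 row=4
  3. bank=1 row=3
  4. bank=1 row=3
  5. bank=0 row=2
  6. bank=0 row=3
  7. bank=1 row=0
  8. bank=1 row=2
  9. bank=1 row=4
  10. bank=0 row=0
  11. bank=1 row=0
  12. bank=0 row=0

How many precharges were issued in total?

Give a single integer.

Answer: 7

Derivation:
Acc 1: bank0 row2 -> MISS (open row2); precharges=0
Acc 2: bank1 row4 -> MISS (open row4); precharges=0
Acc 3: bank1 row3 -> MISS (open row3); precharges=1
Acc 4: bank1 row3 -> HIT
Acc 5: bank0 row2 -> HIT
Acc 6: bank0 row3 -> MISS (open row3); precharges=2
Acc 7: bank1 row0 -> MISS (open row0); precharges=3
Acc 8: bank1 row2 -> MISS (open row2); precharges=4
Acc 9: bank1 row4 -> MISS (open row4); precharges=5
Acc 10: bank0 row0 -> MISS (open row0); precharges=6
Acc 11: bank1 row0 -> MISS (open row0); precharges=7
Acc 12: bank0 row0 -> HIT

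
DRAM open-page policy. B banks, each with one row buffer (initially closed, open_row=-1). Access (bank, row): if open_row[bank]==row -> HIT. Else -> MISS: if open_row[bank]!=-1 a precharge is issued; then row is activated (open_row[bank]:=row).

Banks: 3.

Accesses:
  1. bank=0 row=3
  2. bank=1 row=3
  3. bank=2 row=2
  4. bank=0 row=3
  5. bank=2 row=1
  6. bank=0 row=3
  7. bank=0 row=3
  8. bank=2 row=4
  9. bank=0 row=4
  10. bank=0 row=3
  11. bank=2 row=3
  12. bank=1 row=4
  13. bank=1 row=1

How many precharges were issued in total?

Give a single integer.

Acc 1: bank0 row3 -> MISS (open row3); precharges=0
Acc 2: bank1 row3 -> MISS (open row3); precharges=0
Acc 3: bank2 row2 -> MISS (open row2); precharges=0
Acc 4: bank0 row3 -> HIT
Acc 5: bank2 row1 -> MISS (open row1); precharges=1
Acc 6: bank0 row3 -> HIT
Acc 7: bank0 row3 -> HIT
Acc 8: bank2 row4 -> MISS (open row4); precharges=2
Acc 9: bank0 row4 -> MISS (open row4); precharges=3
Acc 10: bank0 row3 -> MISS (open row3); precharges=4
Acc 11: bank2 row3 -> MISS (open row3); precharges=5
Acc 12: bank1 row4 -> MISS (open row4); precharges=6
Acc 13: bank1 row1 -> MISS (open row1); precharges=7

Answer: 7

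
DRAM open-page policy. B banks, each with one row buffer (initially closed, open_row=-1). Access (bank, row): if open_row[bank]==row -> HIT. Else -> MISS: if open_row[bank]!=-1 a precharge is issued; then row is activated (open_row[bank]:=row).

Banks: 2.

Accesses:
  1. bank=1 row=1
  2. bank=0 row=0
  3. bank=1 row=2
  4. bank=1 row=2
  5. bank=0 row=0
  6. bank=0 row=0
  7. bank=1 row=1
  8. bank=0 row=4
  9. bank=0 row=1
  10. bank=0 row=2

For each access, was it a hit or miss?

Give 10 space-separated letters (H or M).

Answer: M M M H H H M M M M

Derivation:
Acc 1: bank1 row1 -> MISS (open row1); precharges=0
Acc 2: bank0 row0 -> MISS (open row0); precharges=0
Acc 3: bank1 row2 -> MISS (open row2); precharges=1
Acc 4: bank1 row2 -> HIT
Acc 5: bank0 row0 -> HIT
Acc 6: bank0 row0 -> HIT
Acc 7: bank1 row1 -> MISS (open row1); precharges=2
Acc 8: bank0 row4 -> MISS (open row4); precharges=3
Acc 9: bank0 row1 -> MISS (open row1); precharges=4
Acc 10: bank0 row2 -> MISS (open row2); precharges=5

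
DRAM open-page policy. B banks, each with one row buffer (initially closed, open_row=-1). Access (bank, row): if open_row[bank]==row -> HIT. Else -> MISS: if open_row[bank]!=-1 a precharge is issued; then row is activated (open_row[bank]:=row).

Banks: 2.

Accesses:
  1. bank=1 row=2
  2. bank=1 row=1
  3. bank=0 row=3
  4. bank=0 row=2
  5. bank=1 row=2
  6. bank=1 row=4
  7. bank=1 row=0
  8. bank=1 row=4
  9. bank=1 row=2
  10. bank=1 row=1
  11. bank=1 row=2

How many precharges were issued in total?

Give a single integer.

Acc 1: bank1 row2 -> MISS (open row2); precharges=0
Acc 2: bank1 row1 -> MISS (open row1); precharges=1
Acc 3: bank0 row3 -> MISS (open row3); precharges=1
Acc 4: bank0 row2 -> MISS (open row2); precharges=2
Acc 5: bank1 row2 -> MISS (open row2); precharges=3
Acc 6: bank1 row4 -> MISS (open row4); precharges=4
Acc 7: bank1 row0 -> MISS (open row0); precharges=5
Acc 8: bank1 row4 -> MISS (open row4); precharges=6
Acc 9: bank1 row2 -> MISS (open row2); precharges=7
Acc 10: bank1 row1 -> MISS (open row1); precharges=8
Acc 11: bank1 row2 -> MISS (open row2); precharges=9

Answer: 9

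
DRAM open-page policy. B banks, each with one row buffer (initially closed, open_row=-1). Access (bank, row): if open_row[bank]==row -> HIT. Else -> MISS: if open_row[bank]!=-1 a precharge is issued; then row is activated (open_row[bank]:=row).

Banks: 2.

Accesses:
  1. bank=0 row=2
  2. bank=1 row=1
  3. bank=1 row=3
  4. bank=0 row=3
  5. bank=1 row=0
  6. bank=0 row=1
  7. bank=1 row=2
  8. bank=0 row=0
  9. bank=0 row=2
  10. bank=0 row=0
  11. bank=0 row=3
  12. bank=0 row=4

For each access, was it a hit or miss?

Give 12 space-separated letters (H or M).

Acc 1: bank0 row2 -> MISS (open row2); precharges=0
Acc 2: bank1 row1 -> MISS (open row1); precharges=0
Acc 3: bank1 row3 -> MISS (open row3); precharges=1
Acc 4: bank0 row3 -> MISS (open row3); precharges=2
Acc 5: bank1 row0 -> MISS (open row0); precharges=3
Acc 6: bank0 row1 -> MISS (open row1); precharges=4
Acc 7: bank1 row2 -> MISS (open row2); precharges=5
Acc 8: bank0 row0 -> MISS (open row0); precharges=6
Acc 9: bank0 row2 -> MISS (open row2); precharges=7
Acc 10: bank0 row0 -> MISS (open row0); precharges=8
Acc 11: bank0 row3 -> MISS (open row3); precharges=9
Acc 12: bank0 row4 -> MISS (open row4); precharges=10

Answer: M M M M M M M M M M M M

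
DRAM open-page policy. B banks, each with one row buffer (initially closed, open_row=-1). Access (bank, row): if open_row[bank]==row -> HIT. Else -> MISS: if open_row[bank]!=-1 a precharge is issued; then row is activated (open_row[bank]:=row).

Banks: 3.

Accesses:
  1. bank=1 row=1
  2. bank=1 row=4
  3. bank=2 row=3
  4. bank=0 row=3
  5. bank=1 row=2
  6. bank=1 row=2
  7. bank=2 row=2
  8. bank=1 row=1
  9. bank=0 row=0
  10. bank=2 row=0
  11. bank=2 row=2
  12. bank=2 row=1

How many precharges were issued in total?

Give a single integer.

Acc 1: bank1 row1 -> MISS (open row1); precharges=0
Acc 2: bank1 row4 -> MISS (open row4); precharges=1
Acc 3: bank2 row3 -> MISS (open row3); precharges=1
Acc 4: bank0 row3 -> MISS (open row3); precharges=1
Acc 5: bank1 row2 -> MISS (open row2); precharges=2
Acc 6: bank1 row2 -> HIT
Acc 7: bank2 row2 -> MISS (open row2); precharges=3
Acc 8: bank1 row1 -> MISS (open row1); precharges=4
Acc 9: bank0 row0 -> MISS (open row0); precharges=5
Acc 10: bank2 row0 -> MISS (open row0); precharges=6
Acc 11: bank2 row2 -> MISS (open row2); precharges=7
Acc 12: bank2 row1 -> MISS (open row1); precharges=8

Answer: 8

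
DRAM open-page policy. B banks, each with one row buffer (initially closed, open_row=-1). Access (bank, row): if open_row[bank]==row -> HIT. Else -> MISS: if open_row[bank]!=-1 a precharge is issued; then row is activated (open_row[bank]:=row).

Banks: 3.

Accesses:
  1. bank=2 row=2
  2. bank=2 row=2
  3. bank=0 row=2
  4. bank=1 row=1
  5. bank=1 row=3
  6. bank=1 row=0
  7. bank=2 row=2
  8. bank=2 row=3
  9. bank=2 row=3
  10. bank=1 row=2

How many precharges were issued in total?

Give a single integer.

Answer: 4

Derivation:
Acc 1: bank2 row2 -> MISS (open row2); precharges=0
Acc 2: bank2 row2 -> HIT
Acc 3: bank0 row2 -> MISS (open row2); precharges=0
Acc 4: bank1 row1 -> MISS (open row1); precharges=0
Acc 5: bank1 row3 -> MISS (open row3); precharges=1
Acc 6: bank1 row0 -> MISS (open row0); precharges=2
Acc 7: bank2 row2 -> HIT
Acc 8: bank2 row3 -> MISS (open row3); precharges=3
Acc 9: bank2 row3 -> HIT
Acc 10: bank1 row2 -> MISS (open row2); precharges=4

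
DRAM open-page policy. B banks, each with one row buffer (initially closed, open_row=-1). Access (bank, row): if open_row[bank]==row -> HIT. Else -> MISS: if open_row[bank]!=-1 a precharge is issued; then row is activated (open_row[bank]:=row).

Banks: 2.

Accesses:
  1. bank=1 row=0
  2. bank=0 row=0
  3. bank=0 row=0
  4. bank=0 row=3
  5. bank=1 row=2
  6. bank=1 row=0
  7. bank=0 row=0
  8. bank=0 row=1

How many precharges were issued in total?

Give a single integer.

Acc 1: bank1 row0 -> MISS (open row0); precharges=0
Acc 2: bank0 row0 -> MISS (open row0); precharges=0
Acc 3: bank0 row0 -> HIT
Acc 4: bank0 row3 -> MISS (open row3); precharges=1
Acc 5: bank1 row2 -> MISS (open row2); precharges=2
Acc 6: bank1 row0 -> MISS (open row0); precharges=3
Acc 7: bank0 row0 -> MISS (open row0); precharges=4
Acc 8: bank0 row1 -> MISS (open row1); precharges=5

Answer: 5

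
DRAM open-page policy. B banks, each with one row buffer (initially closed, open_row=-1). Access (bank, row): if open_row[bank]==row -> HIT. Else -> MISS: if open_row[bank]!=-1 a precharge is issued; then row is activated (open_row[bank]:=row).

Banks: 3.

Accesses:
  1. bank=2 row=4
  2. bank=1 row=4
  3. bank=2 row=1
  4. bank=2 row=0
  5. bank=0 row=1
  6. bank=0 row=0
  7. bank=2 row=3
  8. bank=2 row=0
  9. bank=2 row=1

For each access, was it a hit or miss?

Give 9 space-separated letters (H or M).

Answer: M M M M M M M M M

Derivation:
Acc 1: bank2 row4 -> MISS (open row4); precharges=0
Acc 2: bank1 row4 -> MISS (open row4); precharges=0
Acc 3: bank2 row1 -> MISS (open row1); precharges=1
Acc 4: bank2 row0 -> MISS (open row0); precharges=2
Acc 5: bank0 row1 -> MISS (open row1); precharges=2
Acc 6: bank0 row0 -> MISS (open row0); precharges=3
Acc 7: bank2 row3 -> MISS (open row3); precharges=4
Acc 8: bank2 row0 -> MISS (open row0); precharges=5
Acc 9: bank2 row1 -> MISS (open row1); precharges=6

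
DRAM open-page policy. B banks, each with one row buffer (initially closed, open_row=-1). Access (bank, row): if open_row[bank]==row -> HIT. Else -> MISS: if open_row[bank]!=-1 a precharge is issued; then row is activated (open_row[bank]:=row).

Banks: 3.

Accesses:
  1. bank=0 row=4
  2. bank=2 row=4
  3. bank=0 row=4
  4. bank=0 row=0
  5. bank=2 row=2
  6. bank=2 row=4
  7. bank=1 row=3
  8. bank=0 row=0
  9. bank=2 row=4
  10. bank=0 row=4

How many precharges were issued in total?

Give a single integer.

Answer: 4

Derivation:
Acc 1: bank0 row4 -> MISS (open row4); precharges=0
Acc 2: bank2 row4 -> MISS (open row4); precharges=0
Acc 3: bank0 row4 -> HIT
Acc 4: bank0 row0 -> MISS (open row0); precharges=1
Acc 5: bank2 row2 -> MISS (open row2); precharges=2
Acc 6: bank2 row4 -> MISS (open row4); precharges=3
Acc 7: bank1 row3 -> MISS (open row3); precharges=3
Acc 8: bank0 row0 -> HIT
Acc 9: bank2 row4 -> HIT
Acc 10: bank0 row4 -> MISS (open row4); precharges=4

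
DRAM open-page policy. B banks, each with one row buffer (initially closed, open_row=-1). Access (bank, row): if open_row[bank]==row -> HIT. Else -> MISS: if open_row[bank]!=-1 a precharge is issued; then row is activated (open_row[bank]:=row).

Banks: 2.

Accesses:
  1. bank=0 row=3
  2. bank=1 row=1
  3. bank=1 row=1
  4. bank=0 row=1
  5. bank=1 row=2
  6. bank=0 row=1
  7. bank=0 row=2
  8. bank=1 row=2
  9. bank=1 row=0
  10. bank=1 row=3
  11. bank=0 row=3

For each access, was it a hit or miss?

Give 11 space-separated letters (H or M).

Acc 1: bank0 row3 -> MISS (open row3); precharges=0
Acc 2: bank1 row1 -> MISS (open row1); precharges=0
Acc 3: bank1 row1 -> HIT
Acc 4: bank0 row1 -> MISS (open row1); precharges=1
Acc 5: bank1 row2 -> MISS (open row2); precharges=2
Acc 6: bank0 row1 -> HIT
Acc 7: bank0 row2 -> MISS (open row2); precharges=3
Acc 8: bank1 row2 -> HIT
Acc 9: bank1 row0 -> MISS (open row0); precharges=4
Acc 10: bank1 row3 -> MISS (open row3); precharges=5
Acc 11: bank0 row3 -> MISS (open row3); precharges=6

Answer: M M H M M H M H M M M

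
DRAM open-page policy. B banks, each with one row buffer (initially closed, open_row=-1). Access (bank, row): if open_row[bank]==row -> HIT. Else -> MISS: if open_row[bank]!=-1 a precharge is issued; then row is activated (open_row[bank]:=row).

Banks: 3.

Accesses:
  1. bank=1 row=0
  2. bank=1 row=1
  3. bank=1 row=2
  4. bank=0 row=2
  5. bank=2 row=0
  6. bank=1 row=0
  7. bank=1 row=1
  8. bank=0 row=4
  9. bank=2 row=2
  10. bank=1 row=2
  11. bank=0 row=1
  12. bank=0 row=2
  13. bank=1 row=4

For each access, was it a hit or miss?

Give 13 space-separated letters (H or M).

Acc 1: bank1 row0 -> MISS (open row0); precharges=0
Acc 2: bank1 row1 -> MISS (open row1); precharges=1
Acc 3: bank1 row2 -> MISS (open row2); precharges=2
Acc 4: bank0 row2 -> MISS (open row2); precharges=2
Acc 5: bank2 row0 -> MISS (open row0); precharges=2
Acc 6: bank1 row0 -> MISS (open row0); precharges=3
Acc 7: bank1 row1 -> MISS (open row1); precharges=4
Acc 8: bank0 row4 -> MISS (open row4); precharges=5
Acc 9: bank2 row2 -> MISS (open row2); precharges=6
Acc 10: bank1 row2 -> MISS (open row2); precharges=7
Acc 11: bank0 row1 -> MISS (open row1); precharges=8
Acc 12: bank0 row2 -> MISS (open row2); precharges=9
Acc 13: bank1 row4 -> MISS (open row4); precharges=10

Answer: M M M M M M M M M M M M M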